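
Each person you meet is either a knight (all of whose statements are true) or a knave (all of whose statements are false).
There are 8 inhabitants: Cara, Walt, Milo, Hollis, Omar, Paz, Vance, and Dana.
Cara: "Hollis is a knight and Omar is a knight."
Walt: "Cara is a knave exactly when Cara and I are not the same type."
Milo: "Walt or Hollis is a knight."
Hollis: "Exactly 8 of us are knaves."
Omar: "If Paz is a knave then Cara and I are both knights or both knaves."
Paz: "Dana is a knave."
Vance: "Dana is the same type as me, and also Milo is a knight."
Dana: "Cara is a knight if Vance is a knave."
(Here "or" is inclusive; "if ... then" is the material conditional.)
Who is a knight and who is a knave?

Cara is a knave, Walt is a knave, Milo is a knave, Hollis is a knave, Omar is a knight, Paz is a knight, Vance is a knave, and Dana is a knave.

Cara is a knave; "Hollis is a knight and Omar is a knight" is False, as required.
Since Walt is a knave, "Cara is a knave exactly when Cara and I are not the same type" needs to be False, which holds.
Milo is a knave, so "Walt or Hollis is a knight" must be False — and it is.
Since Hollis is a knave, "exactly 8 of us are knaves" needs to be False, which holds.
Since Omar is a knight, "if Paz is a knave then Cara and I are both knights or both knaves" needs to be True, which holds.
Paz is a knight; "Dana is a knave" is True, as required.
Vance is a knave, so "Dana is the same type as me, and also Milo is a knight" must be False — and it is.
Dana is a knave, so "Cara is a knight if Vance is a knave" must be False — and it is.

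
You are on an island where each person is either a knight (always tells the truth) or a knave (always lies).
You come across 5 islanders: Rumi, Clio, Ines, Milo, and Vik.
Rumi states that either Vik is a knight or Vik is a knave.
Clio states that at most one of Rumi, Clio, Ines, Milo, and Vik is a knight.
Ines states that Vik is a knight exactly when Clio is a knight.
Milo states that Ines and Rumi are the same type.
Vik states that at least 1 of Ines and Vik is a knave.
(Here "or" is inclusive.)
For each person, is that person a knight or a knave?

Knights: Rumi and Vik. Knaves: Clio, Ines, and Milo.

Rumi is a knight, so "either Vik is a knight or Vik is a knave" must be True — and it is.
Since Clio is a knave, "at most one of Rumi, Clio, Ines, Milo, and Vik is a knight" needs to be False, which holds.
Ines is a knave, and the claim "Vik is a knight exactly when Clio is a knight" is indeed False.
Since Milo is a knave, "Ines and Rumi are the same type" needs to be False, which holds.
Vik is a knight, so "at least 1 of Ines and Vik is a knave" must be True — and it is.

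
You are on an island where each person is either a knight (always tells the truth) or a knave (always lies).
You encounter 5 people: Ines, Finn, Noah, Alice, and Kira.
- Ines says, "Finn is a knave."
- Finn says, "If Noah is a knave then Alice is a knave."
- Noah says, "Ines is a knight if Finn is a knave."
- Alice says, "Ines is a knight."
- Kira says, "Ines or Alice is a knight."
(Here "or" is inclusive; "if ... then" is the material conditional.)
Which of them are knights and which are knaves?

Knights: Finn and Noah. Knaves: Ines, Alice, and Kira.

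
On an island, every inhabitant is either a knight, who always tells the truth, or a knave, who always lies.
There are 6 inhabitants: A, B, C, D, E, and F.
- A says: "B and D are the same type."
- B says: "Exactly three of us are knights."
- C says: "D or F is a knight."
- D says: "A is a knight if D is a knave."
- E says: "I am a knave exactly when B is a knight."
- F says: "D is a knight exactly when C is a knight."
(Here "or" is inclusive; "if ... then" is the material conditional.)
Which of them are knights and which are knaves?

A is a knave, B is a knave, C is a knight, D is a knight, E is a knight, and F is a knight.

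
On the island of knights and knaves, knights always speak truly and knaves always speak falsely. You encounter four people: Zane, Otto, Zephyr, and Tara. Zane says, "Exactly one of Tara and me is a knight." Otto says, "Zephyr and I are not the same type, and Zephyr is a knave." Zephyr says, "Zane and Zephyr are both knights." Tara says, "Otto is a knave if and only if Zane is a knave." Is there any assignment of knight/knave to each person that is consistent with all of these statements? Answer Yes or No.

Yes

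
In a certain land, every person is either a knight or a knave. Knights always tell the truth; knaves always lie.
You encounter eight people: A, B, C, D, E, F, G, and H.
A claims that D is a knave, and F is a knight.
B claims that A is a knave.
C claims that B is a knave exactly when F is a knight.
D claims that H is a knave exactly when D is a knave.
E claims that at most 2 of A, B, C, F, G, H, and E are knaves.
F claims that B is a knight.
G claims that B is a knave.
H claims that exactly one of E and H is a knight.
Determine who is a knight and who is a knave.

A is a knave, B is a knight, C is a knave, D is a knight, E is a knave, F is a knight, G is a knave, and H is a knight.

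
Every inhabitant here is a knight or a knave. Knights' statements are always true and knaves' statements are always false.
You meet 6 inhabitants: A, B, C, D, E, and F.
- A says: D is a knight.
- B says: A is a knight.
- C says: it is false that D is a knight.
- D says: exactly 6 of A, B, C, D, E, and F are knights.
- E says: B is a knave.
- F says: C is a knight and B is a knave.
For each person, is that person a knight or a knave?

Knights: C, E, and F. Knaves: A, B, and D.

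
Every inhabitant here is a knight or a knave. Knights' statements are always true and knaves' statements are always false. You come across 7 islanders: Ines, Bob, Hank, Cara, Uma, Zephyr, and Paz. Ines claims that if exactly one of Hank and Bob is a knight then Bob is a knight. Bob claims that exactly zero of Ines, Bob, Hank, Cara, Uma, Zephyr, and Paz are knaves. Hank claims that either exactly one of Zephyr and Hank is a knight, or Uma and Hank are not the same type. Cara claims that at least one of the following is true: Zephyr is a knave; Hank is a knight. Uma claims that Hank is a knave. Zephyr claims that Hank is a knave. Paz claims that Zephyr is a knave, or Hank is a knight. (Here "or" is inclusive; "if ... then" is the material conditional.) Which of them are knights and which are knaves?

As a knave, Ines's statement "if exactly one of Hank and Bob is a knight then Bob is a knight" should be false; it is.
Bob is a knave; "exactly zero of Ines, Bob, Hank, Cara, Uma, Zephyr, and Paz are knaves" is false, as required.
As a knight, Hank's statement "either exactly one of Zephyr and Hank is a knight, or Uma and Hank are not the same type" should be True; it is.
Since Cara is a knight, "at least one of the following is true: Zephyr is a knave; Hank is a knight" needs to be True, which holds.
Uma is a knave, so "Hank is a knave" must be false — and it is.
Zephyr is a knave, so "Hank is a knave" must be false — and it is.
Paz (knight): "Zephyr is a knave, or Hank is a knight" — True. ✓

Knights: Hank, Cara, and Paz. Knaves: Ines, Bob, Uma, and Zephyr.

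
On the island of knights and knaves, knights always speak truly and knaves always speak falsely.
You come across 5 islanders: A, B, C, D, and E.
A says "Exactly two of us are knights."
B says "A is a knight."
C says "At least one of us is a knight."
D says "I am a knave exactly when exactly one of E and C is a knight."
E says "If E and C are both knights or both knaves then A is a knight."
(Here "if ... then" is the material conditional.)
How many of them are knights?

0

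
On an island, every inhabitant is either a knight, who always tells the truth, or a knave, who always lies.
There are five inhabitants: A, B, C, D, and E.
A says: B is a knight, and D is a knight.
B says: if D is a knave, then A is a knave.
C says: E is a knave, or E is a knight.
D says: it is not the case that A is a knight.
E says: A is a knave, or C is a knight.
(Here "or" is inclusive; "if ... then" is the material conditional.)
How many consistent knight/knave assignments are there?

0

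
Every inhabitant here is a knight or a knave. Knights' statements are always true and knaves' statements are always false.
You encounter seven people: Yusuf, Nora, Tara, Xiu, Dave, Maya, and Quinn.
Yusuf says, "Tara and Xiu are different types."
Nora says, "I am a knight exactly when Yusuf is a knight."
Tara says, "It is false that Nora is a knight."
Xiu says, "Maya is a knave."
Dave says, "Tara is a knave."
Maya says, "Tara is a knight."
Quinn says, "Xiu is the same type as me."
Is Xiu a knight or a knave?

Xiu is a knight.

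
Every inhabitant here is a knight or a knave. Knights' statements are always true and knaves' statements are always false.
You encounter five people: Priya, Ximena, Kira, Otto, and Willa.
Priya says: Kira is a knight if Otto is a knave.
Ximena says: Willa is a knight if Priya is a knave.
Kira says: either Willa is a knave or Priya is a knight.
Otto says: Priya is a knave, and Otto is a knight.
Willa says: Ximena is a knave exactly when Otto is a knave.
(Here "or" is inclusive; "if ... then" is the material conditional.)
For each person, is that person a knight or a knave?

Priya is a knight, Ximena is a knight, Kira is a knight, Otto is a knave, and Willa is a knave.

Since Priya is a knight, "Kira is a knight if Otto is a knave" needs to be true, which holds.
Ximena is a knight; "Willa is a knight if Priya is a knave" is true, as required.
As a knight, Kira's statement "either Willa is a knave or Priya is a knight" should be true; it is.
Otto is a knave, so "Priya is a knave, and Otto is a knight" must be false — and it is.
Since Willa is a knave, "Ximena is a knave exactly when Otto is a knave" needs to be false, which holds.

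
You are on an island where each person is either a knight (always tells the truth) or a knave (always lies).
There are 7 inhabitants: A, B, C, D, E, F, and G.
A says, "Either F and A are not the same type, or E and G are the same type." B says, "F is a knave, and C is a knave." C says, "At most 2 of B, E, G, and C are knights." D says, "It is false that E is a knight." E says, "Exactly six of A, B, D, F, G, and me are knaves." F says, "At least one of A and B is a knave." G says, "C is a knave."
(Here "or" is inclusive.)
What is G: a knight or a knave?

G is a knave.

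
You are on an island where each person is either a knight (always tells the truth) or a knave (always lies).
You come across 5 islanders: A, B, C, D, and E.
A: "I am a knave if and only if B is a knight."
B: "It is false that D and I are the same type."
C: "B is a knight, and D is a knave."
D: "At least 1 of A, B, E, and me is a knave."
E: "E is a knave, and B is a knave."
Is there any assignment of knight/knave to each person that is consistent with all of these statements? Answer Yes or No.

No

Checking all 32 assignments, each has at least one speaker whose statement's truth value contradicts their type.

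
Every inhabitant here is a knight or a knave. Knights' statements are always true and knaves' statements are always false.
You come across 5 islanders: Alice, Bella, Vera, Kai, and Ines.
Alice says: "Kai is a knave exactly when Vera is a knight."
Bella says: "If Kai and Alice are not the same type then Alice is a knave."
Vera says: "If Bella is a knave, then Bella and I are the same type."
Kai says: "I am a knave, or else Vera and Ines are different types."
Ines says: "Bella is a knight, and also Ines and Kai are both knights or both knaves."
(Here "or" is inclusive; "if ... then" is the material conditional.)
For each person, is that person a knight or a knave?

Alice is a knave, Bella is a knight, Vera is a knight, Kai is a knight, and Ines is a knave.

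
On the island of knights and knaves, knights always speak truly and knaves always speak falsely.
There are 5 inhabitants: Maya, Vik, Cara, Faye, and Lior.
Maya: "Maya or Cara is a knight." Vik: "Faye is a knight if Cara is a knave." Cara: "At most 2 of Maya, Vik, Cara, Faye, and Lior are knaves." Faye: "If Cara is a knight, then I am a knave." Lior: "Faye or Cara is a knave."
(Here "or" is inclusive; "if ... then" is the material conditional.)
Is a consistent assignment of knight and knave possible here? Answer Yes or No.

Checking all 32 assignments, each has at least one speaker whose statement's truth value contradicts their type.

No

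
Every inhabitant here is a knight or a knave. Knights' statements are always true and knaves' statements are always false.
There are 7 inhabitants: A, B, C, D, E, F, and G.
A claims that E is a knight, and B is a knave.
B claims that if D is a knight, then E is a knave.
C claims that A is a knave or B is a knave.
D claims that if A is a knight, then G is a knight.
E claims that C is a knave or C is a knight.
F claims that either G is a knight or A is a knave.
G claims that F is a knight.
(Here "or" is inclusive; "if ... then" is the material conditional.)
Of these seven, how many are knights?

6

The unique consistent assignment is A=knight, B=knave, C=knight, D=knight, E=knight, F=knight, G=knight.
That has 6 knights.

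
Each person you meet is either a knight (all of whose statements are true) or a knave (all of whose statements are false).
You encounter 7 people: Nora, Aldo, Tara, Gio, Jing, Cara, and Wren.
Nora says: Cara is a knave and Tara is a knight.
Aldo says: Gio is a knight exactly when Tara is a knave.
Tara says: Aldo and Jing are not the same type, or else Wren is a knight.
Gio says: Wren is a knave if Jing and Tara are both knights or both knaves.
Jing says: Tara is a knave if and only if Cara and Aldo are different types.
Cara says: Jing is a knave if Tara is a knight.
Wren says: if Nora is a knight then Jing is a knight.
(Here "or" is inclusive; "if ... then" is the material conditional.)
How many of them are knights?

The unique consistent assignment is Nora=knave, Aldo=knave, Tara=knight, Gio=knight, Jing=knave, Cara=knight, Wren=knight.
That has 4 knights.

4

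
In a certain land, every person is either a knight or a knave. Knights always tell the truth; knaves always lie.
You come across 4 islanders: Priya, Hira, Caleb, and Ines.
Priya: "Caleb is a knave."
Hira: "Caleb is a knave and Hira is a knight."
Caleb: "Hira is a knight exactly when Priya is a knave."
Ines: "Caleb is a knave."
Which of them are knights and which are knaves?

Suppose Priya is a knave. Then Priya's statement "Caleb is a knave" would have to be false. Checking the 8 ways to assign the others, none is consistent with every speaker.
(For instance, with Hira=knight, Caleb=knave, Ines=knight, Priya's claim "Caleb is a knave" comes out true where it would need to be false.)
So Priya must be a knight, making "Caleb is a knave" true. Taking Priya=knight, Hira=knight, Caleb=knave, Ines=knight, each remaining statement checks out:
  Hira (knight): "Caleb is a knave and Hira is a knight" — true. ✓
  Caleb (knave): "Hira is a knight exactly when Priya is a knave" — false. ✓
  Ines (knight): "Caleb is a knave" — true. ✓
This is the unique consistent assignment.

Priya is a knight, Hira is a knight, Caleb is a knave, and Ines is a knight.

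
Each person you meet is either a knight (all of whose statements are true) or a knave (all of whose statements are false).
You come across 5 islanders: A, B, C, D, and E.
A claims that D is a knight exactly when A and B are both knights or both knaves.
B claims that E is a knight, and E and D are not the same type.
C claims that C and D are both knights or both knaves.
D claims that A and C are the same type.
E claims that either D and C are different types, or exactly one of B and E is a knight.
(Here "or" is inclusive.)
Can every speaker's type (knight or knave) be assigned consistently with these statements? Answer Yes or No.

No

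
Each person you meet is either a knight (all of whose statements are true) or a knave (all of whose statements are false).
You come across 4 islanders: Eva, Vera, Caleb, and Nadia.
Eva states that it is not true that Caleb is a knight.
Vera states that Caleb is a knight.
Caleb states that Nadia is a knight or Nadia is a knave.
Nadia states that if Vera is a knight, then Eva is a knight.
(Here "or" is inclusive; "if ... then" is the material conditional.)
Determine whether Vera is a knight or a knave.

Vera is a knight.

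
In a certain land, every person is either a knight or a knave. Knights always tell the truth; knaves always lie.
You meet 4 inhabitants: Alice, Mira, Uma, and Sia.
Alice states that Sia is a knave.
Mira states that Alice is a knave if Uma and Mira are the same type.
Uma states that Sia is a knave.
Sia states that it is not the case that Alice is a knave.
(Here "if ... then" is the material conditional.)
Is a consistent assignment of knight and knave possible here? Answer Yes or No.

Checking all 16 assignments, each has at least one speaker whose statement's truth value contradicts their type.

No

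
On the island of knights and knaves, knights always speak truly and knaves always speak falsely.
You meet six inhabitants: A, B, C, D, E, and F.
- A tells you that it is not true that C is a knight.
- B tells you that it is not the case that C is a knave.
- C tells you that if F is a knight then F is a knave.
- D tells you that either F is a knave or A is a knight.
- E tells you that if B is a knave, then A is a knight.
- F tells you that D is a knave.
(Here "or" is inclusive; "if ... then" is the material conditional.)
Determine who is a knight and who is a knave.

A is a knave, B is a knight, C is a knight, D is a knight, E is a knight, and F is a knave.

A is a knave, so "it is not true that C is a knight" must be false — and it is.
B (knight): "it is not the case that C is a knave" — true. ✓
C is a knight, and the claim "if F is a knight then F is a knave" is indeed true.
D is a knight; "either F is a knave or A is a knight" is true, as required.
E (knight): "if B is a knave, then A is a knight" — true. ✓
F is a knave, so "D is a knave" must be false — and it is.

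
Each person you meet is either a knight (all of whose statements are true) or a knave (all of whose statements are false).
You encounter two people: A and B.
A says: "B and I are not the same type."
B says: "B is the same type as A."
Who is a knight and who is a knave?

A is a knight and B is a knave.

Suppose A is a knave. Then A's statement "B and I are not the same type" would have to be false. Checking the 2 ways to assign the others, none is consistent with every speaker.
(For instance, with B=knave, B's claim "B is the same type as A" comes out true where it would need to be false.)
So A must be a knight, making "B and I are not the same type" true. Taking A=knight, B=knave, each remaining statement checks out:
  B (knave): "B is the same type as A" — false. ✓
This is the unique consistent assignment.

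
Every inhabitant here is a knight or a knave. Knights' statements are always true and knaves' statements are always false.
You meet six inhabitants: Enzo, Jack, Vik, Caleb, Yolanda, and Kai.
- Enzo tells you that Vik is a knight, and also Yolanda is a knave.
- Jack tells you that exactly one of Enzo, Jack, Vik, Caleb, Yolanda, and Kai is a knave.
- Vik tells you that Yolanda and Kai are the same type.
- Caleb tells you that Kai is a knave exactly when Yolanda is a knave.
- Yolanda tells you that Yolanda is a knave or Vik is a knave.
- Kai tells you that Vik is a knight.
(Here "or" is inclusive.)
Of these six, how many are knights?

The unique consistent assignment is Enzo=knave, Jack=knave, Vik=knave, Caleb=knave, Yolanda=knight, Kai=knave.
That has 1 knight.

1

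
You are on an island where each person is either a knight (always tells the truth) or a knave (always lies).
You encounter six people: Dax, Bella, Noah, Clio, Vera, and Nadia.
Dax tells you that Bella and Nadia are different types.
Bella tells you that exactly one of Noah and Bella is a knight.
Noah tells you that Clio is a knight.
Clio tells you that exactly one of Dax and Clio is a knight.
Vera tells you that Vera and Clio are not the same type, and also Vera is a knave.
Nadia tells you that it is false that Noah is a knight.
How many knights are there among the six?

2

The unique consistent assignment is Dax=knave, Bella=knight, Noah=knave, Clio=knave, Vera=knave, Nadia=knight.
That has 2 knights.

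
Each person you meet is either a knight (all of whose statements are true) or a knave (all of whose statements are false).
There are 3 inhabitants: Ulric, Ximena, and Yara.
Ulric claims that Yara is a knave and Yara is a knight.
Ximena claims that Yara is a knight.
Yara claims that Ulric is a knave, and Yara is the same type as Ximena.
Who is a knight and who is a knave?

Ulric is a knave, Ximena is a knight, and Yara is a knight.

Ulric is a knave, and the claim "Yara is a knave and Yara is a knight" is indeed false.
Ximena is a knight, and the claim "Yara is a knight" is indeed True.
Since Yara is a knight, "Ulric is a knave, and Yara is the same type as Ximena" needs to be True, which holds.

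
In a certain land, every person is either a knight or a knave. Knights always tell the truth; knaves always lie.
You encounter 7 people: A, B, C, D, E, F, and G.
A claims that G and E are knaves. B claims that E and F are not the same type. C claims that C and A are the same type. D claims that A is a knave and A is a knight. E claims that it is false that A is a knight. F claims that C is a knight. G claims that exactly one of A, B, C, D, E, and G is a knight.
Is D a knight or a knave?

Consistent assignments: {A=knight, B=knight, C=knight, D=knave, E=knave, F=knight, G=knave}
In every consistent assignment, D is a knave.

D is a knave.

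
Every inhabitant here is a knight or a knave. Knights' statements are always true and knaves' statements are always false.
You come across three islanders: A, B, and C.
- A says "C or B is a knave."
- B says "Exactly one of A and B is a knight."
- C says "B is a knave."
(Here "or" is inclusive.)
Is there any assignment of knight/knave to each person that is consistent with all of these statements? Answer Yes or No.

Checking all 8 assignments, each has at least one speaker whose statement's truth value contradicts their type.

No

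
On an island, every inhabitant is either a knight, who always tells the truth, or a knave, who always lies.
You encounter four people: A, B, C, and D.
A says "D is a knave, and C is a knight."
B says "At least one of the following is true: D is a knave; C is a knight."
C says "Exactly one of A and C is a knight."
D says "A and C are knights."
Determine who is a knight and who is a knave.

A is a knave, B is a knight, C is a knave, and D is a knave.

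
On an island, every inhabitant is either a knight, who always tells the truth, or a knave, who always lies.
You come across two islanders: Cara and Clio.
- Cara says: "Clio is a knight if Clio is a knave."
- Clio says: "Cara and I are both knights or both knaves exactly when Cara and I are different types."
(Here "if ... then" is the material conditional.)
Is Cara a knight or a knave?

Cara is a knave.

Consistent assignments: {Cara=knave, Clio=knave}
In every consistent assignment, Cara is a knave.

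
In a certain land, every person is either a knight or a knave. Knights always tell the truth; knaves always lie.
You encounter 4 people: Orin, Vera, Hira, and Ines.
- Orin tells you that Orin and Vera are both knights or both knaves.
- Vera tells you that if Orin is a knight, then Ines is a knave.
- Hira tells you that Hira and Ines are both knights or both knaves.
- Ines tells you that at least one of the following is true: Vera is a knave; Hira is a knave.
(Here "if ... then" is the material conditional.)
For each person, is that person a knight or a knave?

Suppose Orin is a knight. Then Orin's statement "Orin and Vera are both knights or both knaves" would have to be true. Checking the 8 ways to assign the others, none is consistent with every speaker.
(For instance, with Vera=knight, Hira=knave, Ines=knight, Vera's claim "if Orin is a knight, then Ines is a knave" comes out false where it would need to be true.)
So Orin must be a knave, making "Orin and Vera are both knights or both knaves" false. Taking Orin=knave, Vera=knight, Hira=knave, Ines=knight, each remaining statement checks out:
  Vera (knight): "if Orin is a knight, then Ines is a knave" — true. ✓
  Hira (knave): "Hira and Ines are both knights or both knaves" — false. ✓
  Ines (knight): "at least one of the following is true: Vera is a knave; Hira is a knave" — true. ✓
This is the unique consistent assignment.

Knights: Vera and Ines. Knaves: Orin and Hira.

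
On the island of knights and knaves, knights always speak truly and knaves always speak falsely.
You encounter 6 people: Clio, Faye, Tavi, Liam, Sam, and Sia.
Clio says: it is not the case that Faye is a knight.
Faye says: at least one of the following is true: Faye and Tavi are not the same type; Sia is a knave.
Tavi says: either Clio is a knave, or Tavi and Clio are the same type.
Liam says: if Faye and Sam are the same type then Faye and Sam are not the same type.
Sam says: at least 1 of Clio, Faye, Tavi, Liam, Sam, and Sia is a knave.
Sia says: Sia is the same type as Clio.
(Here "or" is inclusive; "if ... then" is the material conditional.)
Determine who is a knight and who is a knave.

Clio is a knight, Faye is a knave, Tavi is a knave, Liam is a knight, Sam is a knight, and Sia is a knight.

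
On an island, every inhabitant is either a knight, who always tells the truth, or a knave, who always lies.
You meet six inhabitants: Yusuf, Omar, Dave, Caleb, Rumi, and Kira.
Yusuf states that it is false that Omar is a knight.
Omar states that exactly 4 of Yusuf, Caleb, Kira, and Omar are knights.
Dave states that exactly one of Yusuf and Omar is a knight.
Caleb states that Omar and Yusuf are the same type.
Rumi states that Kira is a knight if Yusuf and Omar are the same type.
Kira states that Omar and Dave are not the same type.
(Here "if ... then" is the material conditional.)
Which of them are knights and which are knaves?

Yusuf is a knight, Omar is a knave, Dave is a knight, Caleb is a knave, Rumi is a knight, and Kira is a knight.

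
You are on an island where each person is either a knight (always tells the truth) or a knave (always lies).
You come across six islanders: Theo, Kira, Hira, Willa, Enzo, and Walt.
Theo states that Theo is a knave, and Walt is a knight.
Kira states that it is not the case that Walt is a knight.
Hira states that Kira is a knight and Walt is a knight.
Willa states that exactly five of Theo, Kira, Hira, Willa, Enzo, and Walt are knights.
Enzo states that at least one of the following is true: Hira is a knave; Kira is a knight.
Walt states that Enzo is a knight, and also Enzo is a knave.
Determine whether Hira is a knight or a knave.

Consistent assignments: {Theo=knave, Kira=knight, Hira=knave, Willa=knave, Enzo=knight, Walt=knave}
In every consistent assignment, Hira is a knave.

Hira is a knave.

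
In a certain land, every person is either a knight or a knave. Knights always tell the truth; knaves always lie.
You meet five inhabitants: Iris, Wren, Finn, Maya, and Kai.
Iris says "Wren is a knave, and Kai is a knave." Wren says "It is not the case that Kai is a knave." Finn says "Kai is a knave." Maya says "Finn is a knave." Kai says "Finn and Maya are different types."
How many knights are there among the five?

3

The unique consistent assignment is Iris=knave, Wren=knight, Finn=knave, Maya=knight, Kai=knight.
That has 3 knights.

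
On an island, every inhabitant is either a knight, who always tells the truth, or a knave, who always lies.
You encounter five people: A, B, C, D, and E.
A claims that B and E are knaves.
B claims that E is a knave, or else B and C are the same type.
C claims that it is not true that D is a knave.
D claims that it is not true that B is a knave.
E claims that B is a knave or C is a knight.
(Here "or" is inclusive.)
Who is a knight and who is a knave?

A is a knave, B is a knight, C is a knight, D is a knight, and E is a knight.

A is a knave; "B and E are knaves" is False, as required.
Since B is a knight, "E is a knave, or else B and C are the same type" needs to be True, which holds.
C (knight): "it is not true that D is a knave" — True. ✓
D is a knight; "it is not true that B is a knave" is True, as required.
E is a knight, so "B is a knave or C is a knight" must be True — and it is.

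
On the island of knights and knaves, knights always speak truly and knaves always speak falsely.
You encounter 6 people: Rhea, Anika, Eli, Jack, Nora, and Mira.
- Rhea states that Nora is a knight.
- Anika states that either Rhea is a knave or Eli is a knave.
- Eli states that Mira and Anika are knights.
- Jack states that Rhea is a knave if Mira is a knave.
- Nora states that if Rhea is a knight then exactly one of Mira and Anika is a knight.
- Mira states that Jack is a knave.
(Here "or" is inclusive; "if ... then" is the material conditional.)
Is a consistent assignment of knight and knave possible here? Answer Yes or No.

No

Checking all 64 assignments, each has at least one speaker whose statement's truth value contradicts their type.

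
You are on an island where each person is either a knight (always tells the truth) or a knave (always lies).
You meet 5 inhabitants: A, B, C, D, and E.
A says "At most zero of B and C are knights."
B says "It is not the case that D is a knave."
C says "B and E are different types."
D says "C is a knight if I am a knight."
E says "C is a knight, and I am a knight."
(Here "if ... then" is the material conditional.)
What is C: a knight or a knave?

C is a knight.

Consistent assignments: {A=knave, B=knight, C=knight, D=knight, E=knave}
In every consistent assignment, C is a knight.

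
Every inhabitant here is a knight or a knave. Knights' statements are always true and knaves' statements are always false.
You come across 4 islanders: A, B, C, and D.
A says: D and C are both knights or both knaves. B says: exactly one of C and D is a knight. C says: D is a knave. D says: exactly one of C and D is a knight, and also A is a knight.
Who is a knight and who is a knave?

A (knave): "D and C are both knights or both knaves" — false. ✓
As a knight, B's statement "exactly one of C and D is a knight" should be true; it is.
C is a knight, so "D is a knave" must be true — and it is.
D is a knave; "exactly one of C and D is a knight, and also A is a knight" is false, as required.

Knights: B and C. Knaves: A and D.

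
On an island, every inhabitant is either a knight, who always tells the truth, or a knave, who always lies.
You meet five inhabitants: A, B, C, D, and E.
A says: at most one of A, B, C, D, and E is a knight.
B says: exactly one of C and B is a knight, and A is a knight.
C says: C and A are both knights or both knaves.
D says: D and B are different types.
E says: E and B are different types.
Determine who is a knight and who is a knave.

Knights: A. Knaves: B, C, D, and E.

A (knight): "at most one of A, B, C, D, and E is a knight" — True. ✓
B is a knave, and the claim "exactly one of C and B is a knight, and A is a knight" is indeed false.
C is a knave; "C and A are both knights or both knaves" is false, as required.
D (knave): "D and B are different types" — false. ✓
As a knave, E's statement "E and B are different types" should be false; it is.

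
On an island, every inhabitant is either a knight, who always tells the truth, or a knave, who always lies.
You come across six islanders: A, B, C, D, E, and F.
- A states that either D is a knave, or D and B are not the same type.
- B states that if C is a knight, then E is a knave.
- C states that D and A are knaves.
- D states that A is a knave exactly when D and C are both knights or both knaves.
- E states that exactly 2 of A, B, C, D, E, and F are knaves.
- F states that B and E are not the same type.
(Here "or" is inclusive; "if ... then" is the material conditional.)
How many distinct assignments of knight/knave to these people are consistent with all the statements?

1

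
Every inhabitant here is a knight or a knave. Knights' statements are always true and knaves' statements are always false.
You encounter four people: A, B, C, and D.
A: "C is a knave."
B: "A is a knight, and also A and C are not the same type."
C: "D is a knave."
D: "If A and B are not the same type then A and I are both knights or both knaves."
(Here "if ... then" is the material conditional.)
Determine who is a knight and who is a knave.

A is a knight, so "C is a knave" must be True — and it is.
Since B is a knight, "A is a knight, and also A and C are not the same type" needs to be True, which holds.
C (knave): "D is a knave" — false. ✓
As a knight, D's statement "if A and B are not the same type then A and I are both knights or both knaves" should be True; it is.

A is a knight, B is a knight, C is a knave, and D is a knight.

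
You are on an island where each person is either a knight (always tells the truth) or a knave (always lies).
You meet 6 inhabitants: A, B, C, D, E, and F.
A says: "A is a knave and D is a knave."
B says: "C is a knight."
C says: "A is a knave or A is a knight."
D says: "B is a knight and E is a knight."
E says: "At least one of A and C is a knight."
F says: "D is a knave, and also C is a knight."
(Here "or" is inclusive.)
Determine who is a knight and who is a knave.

A is a knave, B is a knight, C is a knight, D is a knight, E is a knight, and F is a knave.

Since A is a knave, "A is a knave and D is a knave" needs to be False, which holds.
Since B is a knight, "C is a knight" needs to be True, which holds.
As a knight, C's statement "A is a knave or A is a knight" should be True; it is.
Since D is a knight, "B is a knight and E is a knight" needs to be True, which holds.
Since E is a knight, "at least one of A and C is a knight" needs to be True, which holds.
F (knave): "D is a knave, and also C is a knight" — False. ✓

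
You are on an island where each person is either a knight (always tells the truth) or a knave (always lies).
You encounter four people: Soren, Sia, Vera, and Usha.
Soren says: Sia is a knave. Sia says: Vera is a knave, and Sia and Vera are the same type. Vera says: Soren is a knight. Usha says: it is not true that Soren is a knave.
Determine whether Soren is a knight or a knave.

Soren is a knight.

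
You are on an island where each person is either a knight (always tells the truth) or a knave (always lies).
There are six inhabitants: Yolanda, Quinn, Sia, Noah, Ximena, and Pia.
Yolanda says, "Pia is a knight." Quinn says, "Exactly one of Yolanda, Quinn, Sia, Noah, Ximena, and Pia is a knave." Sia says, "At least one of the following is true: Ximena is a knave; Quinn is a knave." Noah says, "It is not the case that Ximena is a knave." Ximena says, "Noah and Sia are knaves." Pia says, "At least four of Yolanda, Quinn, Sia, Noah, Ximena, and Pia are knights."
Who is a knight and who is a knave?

Knights: Sia. Knaves: Yolanda, Quinn, Noah, Ximena, and Pia.

Yolanda is a knave; "Pia is a knight" is False, as required.
Quinn is a knave; "exactly one of Yolanda, Quinn, Sia, Noah, Ximena, and Pia is a knave" is False, as required.
Sia is a knight, and the claim "at least one of the following is true: Ximena is a knave; Quinn is a knave" is indeed true.
Since Noah is a knave, "it is not the case that Ximena is a knave" needs to be False, which holds.
As a knave, Ximena's statement "Noah and Sia are knaves" should be False; it is.
Pia is a knave, so "at least four of Yolanda, Quinn, Sia, Noah, Ximena, and Pia are knights" must be False — and it is.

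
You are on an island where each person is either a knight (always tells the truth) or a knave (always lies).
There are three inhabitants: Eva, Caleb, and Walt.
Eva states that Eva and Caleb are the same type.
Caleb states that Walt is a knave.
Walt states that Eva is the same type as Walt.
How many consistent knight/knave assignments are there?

1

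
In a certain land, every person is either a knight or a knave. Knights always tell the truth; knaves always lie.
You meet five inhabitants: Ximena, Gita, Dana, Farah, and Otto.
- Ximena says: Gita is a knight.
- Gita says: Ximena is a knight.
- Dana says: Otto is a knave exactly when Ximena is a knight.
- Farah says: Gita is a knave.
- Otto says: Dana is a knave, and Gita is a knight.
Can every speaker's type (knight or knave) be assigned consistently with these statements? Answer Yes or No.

One consistent assignment: Ximena=knight, Gita=knight, Dana=knight, Farah=knave, Otto=knave.

Yes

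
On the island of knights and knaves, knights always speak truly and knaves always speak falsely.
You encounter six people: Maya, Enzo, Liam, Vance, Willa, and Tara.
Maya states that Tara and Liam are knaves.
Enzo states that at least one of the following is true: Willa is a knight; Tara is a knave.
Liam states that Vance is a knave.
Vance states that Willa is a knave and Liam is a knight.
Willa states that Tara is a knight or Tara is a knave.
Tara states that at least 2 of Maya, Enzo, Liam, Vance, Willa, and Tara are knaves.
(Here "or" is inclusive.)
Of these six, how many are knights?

The unique consistent assignment is Maya=knave, Enzo=knight, Liam=knight, Vance=knave, Willa=knight, Tara=knight.
That has 4 knights.

4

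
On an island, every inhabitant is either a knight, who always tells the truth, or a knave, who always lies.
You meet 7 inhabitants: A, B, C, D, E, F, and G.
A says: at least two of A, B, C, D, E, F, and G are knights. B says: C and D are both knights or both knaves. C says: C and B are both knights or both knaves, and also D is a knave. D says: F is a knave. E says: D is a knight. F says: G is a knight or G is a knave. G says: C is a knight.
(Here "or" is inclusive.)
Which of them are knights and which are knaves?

A is a knight, B is a knight, C is a knave, D is a knave, E is a knave, F is a knight, and G is a knave.

A is a knight, so "at least two of A, B, C, D, E, F, and G are knights" must be true — and it is.
Since B is a knight, "C and D are both knights or both knaves" needs to be true, which holds.
Since C is a knave, "C and B are both knights or both knaves, and also D is a knave" needs to be false, which holds.
D (knave): "F is a knave" — false. ✓
E is a knave; "D is a knight" is false, as required.
Since F is a knight, "G is a knight or G is a knave" needs to be true, which holds.
G is a knave; "C is a knight" is false, as required.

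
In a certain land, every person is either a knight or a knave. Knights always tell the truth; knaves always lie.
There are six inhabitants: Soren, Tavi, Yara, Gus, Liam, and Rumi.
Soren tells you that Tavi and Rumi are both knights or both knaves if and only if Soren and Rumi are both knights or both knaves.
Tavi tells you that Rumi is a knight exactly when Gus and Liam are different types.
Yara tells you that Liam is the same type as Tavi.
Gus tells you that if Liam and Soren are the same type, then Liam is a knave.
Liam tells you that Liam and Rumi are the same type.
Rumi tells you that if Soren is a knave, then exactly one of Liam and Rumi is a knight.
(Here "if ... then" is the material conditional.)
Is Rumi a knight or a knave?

Rumi is a knight.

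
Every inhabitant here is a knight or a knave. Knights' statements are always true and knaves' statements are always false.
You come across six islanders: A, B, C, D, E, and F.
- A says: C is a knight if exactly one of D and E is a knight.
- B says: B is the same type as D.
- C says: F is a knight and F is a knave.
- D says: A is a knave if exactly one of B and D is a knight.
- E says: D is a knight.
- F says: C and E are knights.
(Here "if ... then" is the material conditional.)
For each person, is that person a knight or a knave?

A is a knight, so "C is a knight if exactly one of D and E is a knight" must be true — and it is.
B (knight): "B is the same type as D" — true. ✓
C is a knave, and the claim "F is a knight and F is a knave" is indeed false.
D is a knight; "A is a knave if exactly one of B and D is a knight" is true, as required.
Since E is a knight, "D is a knight" needs to be true, which holds.
F is a knave, and the claim "C and E are knights" is indeed false.

A is a knight, B is a knight, C is a knave, D is a knight, E is a knight, and F is a knave.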